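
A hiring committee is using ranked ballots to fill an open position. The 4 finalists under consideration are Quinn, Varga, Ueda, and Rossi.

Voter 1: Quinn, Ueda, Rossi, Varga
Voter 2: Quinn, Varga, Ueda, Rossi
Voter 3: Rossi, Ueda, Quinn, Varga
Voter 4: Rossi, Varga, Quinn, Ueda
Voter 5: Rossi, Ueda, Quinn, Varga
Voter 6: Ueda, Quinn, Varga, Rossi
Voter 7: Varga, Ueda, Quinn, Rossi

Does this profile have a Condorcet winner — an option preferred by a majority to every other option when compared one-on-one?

Yes

Head-to-head results (7 voters total):
Quinn vs Varga: Quinn wins 5–2.
Quinn vs Ueda: Ueda wins 4–3.
Quinn vs Rossi: Quinn wins 4–3.
Varga vs Ueda: Ueda wins 4–3.
Varga vs Rossi: Rossi wins 4–3.
Ueda vs Rossi: Ueda wins 4–3.
Ueda beats each rival — Quinn (4–3), Varga (4–3), Rossi (4–3) — so Ueda is the Condorcet winner.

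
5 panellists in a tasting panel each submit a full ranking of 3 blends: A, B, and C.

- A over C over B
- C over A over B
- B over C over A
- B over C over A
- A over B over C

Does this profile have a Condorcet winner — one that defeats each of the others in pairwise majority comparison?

No

Head-to-head results (5 voters total):
A vs B: A wins 3–2.
A vs C: C wins 3–2.
B vs C: B wins 3–2.
No candidate beats all others: A beats B beats C beats A, a majority cycle.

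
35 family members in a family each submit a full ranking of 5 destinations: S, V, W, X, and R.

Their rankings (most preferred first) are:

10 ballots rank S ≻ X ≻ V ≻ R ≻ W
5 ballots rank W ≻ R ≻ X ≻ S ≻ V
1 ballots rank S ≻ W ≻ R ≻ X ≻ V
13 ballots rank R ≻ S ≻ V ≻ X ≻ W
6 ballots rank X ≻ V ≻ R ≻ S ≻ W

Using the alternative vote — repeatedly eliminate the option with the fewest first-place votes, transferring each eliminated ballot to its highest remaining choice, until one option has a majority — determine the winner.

Round 1: R 13, S 11, X 6, W 5, V 0. V has the fewest and is eliminated.
Round 2: R 13, S 11, X 6, W 5. W has the fewest and is eliminated.
Round 3: R 18, S 11, X 6. R has a majority.

R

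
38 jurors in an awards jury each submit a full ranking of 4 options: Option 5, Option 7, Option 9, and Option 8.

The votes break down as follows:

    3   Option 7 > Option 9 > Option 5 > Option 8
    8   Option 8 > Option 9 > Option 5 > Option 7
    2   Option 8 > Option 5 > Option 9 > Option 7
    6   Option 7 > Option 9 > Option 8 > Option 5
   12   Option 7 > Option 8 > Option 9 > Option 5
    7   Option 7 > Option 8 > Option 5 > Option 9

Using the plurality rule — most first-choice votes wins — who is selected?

Option 7

First-place vote totals:
  Option 5: 0
  Option 7: 28
  Option 9: 0
  Option 8: 10
Option 7 has the most first-place votes.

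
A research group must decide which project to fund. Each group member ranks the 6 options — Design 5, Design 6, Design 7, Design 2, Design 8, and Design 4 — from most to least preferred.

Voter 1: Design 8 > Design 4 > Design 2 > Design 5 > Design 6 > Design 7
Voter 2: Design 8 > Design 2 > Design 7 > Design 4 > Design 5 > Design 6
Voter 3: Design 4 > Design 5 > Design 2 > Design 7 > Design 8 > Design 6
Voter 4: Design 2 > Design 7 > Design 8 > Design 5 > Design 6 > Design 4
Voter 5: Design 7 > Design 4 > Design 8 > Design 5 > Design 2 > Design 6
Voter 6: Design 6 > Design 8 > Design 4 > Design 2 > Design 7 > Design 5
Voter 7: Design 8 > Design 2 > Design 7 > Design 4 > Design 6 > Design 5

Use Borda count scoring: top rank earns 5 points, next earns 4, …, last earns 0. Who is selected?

Borda scores:
  Design 5: 2 + 1 + 4 + 2 + 2 + 0 + 0 = 11
  Design 6: 1 + 0 + 0 + 1 + 0 + 5 + 1 = 8
  Design 7: 0 + 3 + 2 + 4 + 5 + 1 + 3 = 18
  Design 2: 3 + 4 + 3 + 5 + 1 + 2 + 4 = 22
  Design 8: 5 + 5 + 1 + 3 + 3 + 4 + 5 = 26
  Design 4: 4 + 2 + 5 + 0 + 4 + 3 + 2 = 20
Design 8 has the highest total.

Design 8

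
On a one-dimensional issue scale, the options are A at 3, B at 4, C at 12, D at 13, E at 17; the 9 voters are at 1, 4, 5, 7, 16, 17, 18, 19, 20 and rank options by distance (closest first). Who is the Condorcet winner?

E

With single-peaked preferences on a line, the Condorcet winner is the candidate closest to the median voter.
The median voter (position 16) is closest to E at 17.
Check: E vs C — voters closer to E: 5 of 9.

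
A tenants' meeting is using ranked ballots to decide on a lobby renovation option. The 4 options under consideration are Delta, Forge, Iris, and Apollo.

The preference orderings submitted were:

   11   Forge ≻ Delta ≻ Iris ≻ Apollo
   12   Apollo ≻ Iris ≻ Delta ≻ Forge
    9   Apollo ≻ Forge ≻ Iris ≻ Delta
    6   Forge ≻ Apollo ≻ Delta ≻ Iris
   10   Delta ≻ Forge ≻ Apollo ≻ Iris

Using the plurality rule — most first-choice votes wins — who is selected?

Apollo

First-place vote totals:
  Delta: 10
  Forge: 17
  Iris: 0
  Apollo: 21
Apollo has the most first-place votes.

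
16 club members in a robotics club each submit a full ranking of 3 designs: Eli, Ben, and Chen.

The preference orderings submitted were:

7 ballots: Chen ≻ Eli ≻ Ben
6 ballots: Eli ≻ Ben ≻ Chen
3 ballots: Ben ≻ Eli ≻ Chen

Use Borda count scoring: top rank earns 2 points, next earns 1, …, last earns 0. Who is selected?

Borda scores:
  Eli: 7·1 + 6·2 + 3·1 = 22
  Ben: 7·0 + 6·1 + 3·2 = 12
  Chen: 7·2 + 6·0 + 3·0 = 14
Eli has the highest total.

Eli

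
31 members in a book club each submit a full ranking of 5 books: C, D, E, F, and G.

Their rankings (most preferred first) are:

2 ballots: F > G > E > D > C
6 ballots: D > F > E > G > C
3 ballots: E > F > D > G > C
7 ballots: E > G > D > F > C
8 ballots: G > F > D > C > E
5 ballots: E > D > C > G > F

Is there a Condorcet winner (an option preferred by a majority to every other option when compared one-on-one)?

Head-to-head results (31 voters total):
C vs D: D wins 31–0.
C vs E: E wins 23–8.
C vs F: F wins 26–5.
C vs G: G wins 26–5.
D vs E: E wins 17–14.
D vs F: D wins 18–13.
D vs G: G wins 17–14.
E vs F: F wins 16–15.
E vs G: E wins 21–10.
F vs G: G wins 20–11.
No candidate beats all others: D beats F beats E beats D, a majority cycle.

No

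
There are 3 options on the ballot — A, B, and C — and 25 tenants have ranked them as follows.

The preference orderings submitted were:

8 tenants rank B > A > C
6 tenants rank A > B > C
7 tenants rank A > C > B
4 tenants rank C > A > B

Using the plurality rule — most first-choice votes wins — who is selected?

A

First-place vote totals:
  A: 13
  B: 8
  C: 4
A has the most first-place votes.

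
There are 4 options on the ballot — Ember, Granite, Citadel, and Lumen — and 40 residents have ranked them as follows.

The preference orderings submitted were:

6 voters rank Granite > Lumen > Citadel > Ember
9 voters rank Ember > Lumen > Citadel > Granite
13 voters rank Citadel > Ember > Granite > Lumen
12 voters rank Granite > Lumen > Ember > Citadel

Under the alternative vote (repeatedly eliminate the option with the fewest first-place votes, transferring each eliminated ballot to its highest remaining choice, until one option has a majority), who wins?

Round 1: Granite 18, Citadel 13, Ember 9, Lumen 0. Lumen has the fewest and is eliminated.
Round 2: Granite 18, Citadel 13, Ember 9. Ember has the fewest and is eliminated.
Round 3: Citadel 22, Granite 18. Citadel has a majority.

Citadel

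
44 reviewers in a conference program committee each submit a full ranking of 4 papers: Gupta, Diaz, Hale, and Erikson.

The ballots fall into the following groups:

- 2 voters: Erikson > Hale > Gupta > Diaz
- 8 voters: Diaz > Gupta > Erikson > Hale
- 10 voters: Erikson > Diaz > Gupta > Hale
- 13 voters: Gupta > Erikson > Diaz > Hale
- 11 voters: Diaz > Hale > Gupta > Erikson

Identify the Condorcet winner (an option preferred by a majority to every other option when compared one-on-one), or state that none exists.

Head-to-head results (44 voters total):
Gupta vs Diaz: Diaz wins 29–15.
Gupta vs Hale: Gupta wins 31–13.
Gupta vs Erikson: Gupta wins 32–12.
Diaz vs Hale: Diaz wins 42–2.
Diaz vs Erikson: Erikson wins 25–19.
Hale vs Erikson: Erikson wins 33–11.
No candidate beats all others: Gupta beats Erikson beats Diaz beats Gupta, a majority cycle.

No Condorcet winner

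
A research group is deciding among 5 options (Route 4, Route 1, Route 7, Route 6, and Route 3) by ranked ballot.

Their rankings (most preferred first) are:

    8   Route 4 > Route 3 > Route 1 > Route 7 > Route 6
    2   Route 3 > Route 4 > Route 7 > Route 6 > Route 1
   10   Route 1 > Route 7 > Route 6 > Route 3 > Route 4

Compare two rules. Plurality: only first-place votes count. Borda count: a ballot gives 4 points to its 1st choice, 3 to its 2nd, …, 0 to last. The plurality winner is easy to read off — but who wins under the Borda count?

Route 1

Plurality first-place counts: Route 4 8, Route 1 10, Route 7 0, Route 6 0, Route 3 2 → Route 1.
Borda totals: Route 4 38, Route 1 56, Route 7 42, Route 6 22, Route 3 42 → Route 1.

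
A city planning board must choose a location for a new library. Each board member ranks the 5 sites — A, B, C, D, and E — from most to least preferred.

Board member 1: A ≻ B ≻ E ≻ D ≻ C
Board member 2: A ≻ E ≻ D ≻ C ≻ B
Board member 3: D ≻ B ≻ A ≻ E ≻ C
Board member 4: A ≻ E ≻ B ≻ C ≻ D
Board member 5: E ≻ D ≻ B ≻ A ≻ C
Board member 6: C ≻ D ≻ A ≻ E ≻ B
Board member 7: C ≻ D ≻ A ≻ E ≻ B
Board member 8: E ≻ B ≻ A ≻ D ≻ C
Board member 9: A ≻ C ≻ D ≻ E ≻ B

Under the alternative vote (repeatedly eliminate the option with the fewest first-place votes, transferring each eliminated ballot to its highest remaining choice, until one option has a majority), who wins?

A

Round 1: A 4, C 2, E 2, D 1, B 0. B has the fewest and is eliminated.
Round 2: A 4, C 2, E 2, D 1. D has the fewest and is eliminated.
Round 3: A 5, C 2, E 2. A has a majority.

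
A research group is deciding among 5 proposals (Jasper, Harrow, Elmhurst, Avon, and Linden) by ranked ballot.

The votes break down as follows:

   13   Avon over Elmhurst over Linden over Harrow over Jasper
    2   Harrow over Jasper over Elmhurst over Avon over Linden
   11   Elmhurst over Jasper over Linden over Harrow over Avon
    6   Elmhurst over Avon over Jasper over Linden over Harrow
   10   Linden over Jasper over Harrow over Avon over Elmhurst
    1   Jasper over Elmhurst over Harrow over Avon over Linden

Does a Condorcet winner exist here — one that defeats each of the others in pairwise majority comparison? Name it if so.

Head-to-head results (43 voters total):
Jasper vs Harrow: Jasper wins 28–15.
Jasper vs Elmhurst: Elmhurst wins 30–13.
Jasper vs Avon: Jasper wins 24–19.
Jasper vs Linden: Linden wins 23–20.
Harrow vs Elmhurst: Elmhurst wins 31–12.
Harrow vs Avon: Harrow wins 24–19.
Harrow vs Linden: Linden wins 40–3.
Elmhurst vs Avon: Avon wins 23–20.
Elmhurst vs Linden: Elmhurst wins 33–10.
Avon vs Linden: Avon wins 22–21.
No candidate beats all others: Jasper beats Avon beats Elmhurst beats Jasper, a majority cycle.

There is no Condorcet winner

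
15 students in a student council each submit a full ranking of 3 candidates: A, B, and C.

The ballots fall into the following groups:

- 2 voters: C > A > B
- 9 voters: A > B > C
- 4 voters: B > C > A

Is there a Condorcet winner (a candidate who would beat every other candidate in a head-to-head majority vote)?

Head-to-head results (15 voters total):
A vs B: A wins 11–4.
A vs C: A wins 9–6.
B vs C: B wins 13–2.
A beats each rival — B (11–4), C (9–6) — so A is the Condorcet winner.

Yes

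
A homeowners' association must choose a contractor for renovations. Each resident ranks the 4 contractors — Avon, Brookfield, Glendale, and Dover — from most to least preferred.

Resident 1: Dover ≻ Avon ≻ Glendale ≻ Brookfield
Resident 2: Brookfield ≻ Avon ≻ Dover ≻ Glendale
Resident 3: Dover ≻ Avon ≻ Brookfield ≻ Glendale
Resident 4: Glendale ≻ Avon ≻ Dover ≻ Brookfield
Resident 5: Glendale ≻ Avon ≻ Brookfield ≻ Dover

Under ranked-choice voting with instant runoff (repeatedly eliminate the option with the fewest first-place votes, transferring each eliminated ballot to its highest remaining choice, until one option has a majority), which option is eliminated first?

Round 1: Glendale 2, Dover 2, Brookfield 1, Avon 0. Avon has the fewest and is eliminated.
Round 2: Glendale 2, Dover 2, Brookfield 1. Brookfield has the fewest and is eliminated.
Round 3: Dover 3, Glendale 2. Dover has a majority.

Avon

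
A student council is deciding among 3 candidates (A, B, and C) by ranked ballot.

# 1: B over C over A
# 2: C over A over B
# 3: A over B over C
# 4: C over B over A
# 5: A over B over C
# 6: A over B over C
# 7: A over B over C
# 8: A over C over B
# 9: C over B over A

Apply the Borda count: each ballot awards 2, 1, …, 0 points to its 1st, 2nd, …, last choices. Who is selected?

Borda scores:
  A: 0 + 1 + 2 + 0 + 2 + 2 + 2 + 2 + 0 = 11
  B: 2 + 0 + 1 + 1 + 1 + 1 + 1 + 0 + 1 = 8
  C: 1 + 2 + 0 + 2 + 0 + 0 + 0 + 1 + 2 = 8
A has the highest total.

A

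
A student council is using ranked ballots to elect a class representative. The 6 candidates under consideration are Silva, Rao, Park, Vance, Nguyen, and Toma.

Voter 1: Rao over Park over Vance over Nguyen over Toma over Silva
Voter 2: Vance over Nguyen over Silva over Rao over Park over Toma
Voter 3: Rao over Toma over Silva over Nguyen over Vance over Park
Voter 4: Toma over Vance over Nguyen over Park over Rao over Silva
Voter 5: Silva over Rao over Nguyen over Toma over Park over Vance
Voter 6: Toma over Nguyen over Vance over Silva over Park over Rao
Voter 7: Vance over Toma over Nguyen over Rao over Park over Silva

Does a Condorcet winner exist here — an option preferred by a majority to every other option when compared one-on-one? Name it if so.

Head-to-head results (7 voters total):
Silva vs Rao: Rao wins 4–3.
Silva vs Park: Silva wins 4–3.
Silva vs Vance: Vance wins 5–2.
Silva vs Nguyen: Nguyen wins 5–2.
Silva vs Toma: Toma wins 5–2.
Rao vs Park: Rao wins 5–2.
Rao vs Vance: Vance wins 4–3.
Rao vs Nguyen: Nguyen wins 4–3.
Rao vs Toma: Rao wins 4–3.
Park vs Vance: Vance wins 5–2.
Park vs Nguyen: Nguyen wins 6–1.
Park vs Toma: Toma wins 5–2.
Vance vs Nguyen: Vance wins 4–3.
Vance vs Toma: Toma wins 4–3.
Nguyen vs Toma: Toma wins 4–3.
No candidate beats all others: Rao beats Toma beats Vance beats Rao, a majority cycle.

There is no Condorcet winner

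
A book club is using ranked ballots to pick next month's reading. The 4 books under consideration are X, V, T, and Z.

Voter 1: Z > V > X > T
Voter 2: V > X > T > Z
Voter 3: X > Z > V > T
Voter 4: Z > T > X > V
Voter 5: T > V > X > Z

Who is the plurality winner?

Z

First-place vote totals:
  X: 1
  V: 1
  T: 1
  Z: 2
Z has the most first-place votes.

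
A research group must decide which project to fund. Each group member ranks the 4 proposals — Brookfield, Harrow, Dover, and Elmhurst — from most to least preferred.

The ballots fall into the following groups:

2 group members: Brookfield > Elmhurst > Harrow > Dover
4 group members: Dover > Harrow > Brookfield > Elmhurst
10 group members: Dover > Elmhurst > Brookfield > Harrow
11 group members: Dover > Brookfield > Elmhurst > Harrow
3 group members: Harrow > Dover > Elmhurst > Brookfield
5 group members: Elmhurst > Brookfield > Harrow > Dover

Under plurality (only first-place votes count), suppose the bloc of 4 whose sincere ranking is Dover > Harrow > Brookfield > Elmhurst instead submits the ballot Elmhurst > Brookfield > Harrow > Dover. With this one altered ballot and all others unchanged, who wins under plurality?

Dover

First-place totals with the altered ballot: Brookfield 2, Harrow 3, Dover 21, Elmhurst 9.
The winner is unchanged: still Dover.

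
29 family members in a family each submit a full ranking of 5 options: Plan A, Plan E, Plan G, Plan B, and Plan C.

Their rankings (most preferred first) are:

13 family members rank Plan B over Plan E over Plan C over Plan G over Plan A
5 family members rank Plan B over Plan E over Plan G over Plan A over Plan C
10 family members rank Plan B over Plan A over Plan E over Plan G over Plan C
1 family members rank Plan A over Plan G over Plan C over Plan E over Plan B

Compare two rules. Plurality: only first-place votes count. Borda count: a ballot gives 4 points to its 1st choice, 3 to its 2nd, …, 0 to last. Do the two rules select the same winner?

Plurality first-place counts: Plan A 1, Plan E 0, Plan G 0, Plan B 28, Plan C 0 → Plan B.
Borda totals: Plan A 39, Plan E 75, Plan G 36, Plan B 112, Plan C 28 → Plan B.
The two rules agree on Plan B.

Yes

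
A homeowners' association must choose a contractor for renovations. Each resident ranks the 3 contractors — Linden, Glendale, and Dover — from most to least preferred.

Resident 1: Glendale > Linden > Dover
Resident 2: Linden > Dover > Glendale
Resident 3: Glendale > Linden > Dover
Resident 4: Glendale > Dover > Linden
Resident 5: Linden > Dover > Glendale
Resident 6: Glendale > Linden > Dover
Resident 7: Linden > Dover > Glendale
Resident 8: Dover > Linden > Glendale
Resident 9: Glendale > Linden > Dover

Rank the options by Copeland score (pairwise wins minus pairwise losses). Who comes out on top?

Pairwise results:
  Linden vs Glendale: Glendale wins 5–4.
  Linden vs Dover: Linden wins 7–2.
  Glendale vs Dover: Glendale wins 5–4.
Copeland scores (wins − losses):
  Linden: 1 − 1 = 0
  Glendale: 2 − 0 = 2
  Dover: 0 − 2 = -2
Glendale has the best Copeland score.

Glendale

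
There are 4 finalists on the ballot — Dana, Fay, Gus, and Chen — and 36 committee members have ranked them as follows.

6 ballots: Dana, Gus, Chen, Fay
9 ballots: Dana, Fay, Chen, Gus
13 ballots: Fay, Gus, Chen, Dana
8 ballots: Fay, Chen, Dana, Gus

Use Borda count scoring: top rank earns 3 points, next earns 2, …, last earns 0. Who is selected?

Borda scores:
  Dana: 6·3 + 9·3 + 13·0 + 8·1 = 53
  Fay: 6·0 + 9·2 + 13·3 + 8·3 = 81
  Gus: 6·2 + 9·0 + 13·2 + 8·0 = 38
  Chen: 6·1 + 9·1 + 13·1 + 8·2 = 44
Fay has the highest total.

Fay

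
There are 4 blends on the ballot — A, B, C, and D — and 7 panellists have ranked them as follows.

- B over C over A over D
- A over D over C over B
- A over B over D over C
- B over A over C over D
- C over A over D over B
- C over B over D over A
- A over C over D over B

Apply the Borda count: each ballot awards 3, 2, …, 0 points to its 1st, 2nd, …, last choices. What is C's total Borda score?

Borda scores:
  A: 1 + 3 + 3 + 2 + 2 + 0 + 3 = 14
  B: 3 + 0 + 2 + 3 + 0 + 2 + 0 = 10
  C: 2 + 1 + 0 + 1 + 3 + 3 + 2 = 12
  D: 0 + 2 + 1 + 0 + 1 + 1 + 1 = 6

12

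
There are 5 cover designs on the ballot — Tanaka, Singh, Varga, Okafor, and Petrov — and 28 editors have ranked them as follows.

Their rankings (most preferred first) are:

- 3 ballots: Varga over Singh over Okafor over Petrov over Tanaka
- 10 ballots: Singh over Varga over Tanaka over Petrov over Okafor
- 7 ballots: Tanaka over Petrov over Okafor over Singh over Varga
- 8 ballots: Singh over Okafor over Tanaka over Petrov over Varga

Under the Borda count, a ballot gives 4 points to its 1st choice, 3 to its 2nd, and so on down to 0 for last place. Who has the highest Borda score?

Borda scores:
  Tanaka: 3·0 + 10·2 + 7·4 + 8·2 = 64
  Singh: 3·3 + 10·4 + 7·1 + 8·4 = 88
  Varga: 3·4 + 10·3 + 7·0 + 8·0 = 42
  Okafor: 3·2 + 10·0 + 7·2 + 8·3 = 44
  Petrov: 3·1 + 10·1 + 7·3 + 8·1 = 42
Singh has the highest total.

Singh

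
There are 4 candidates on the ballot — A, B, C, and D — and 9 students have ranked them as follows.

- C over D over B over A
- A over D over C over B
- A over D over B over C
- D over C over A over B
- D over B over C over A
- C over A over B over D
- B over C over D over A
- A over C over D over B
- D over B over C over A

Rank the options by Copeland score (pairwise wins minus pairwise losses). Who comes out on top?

D

Pairwise results:
  A vs B: A wins 5–4.
  A vs C: C wins 6–3.
  A vs D: D wins 5–4.
  B vs C: C wins 5–4.
  B vs D: D wins 7–2.
  C vs D: D wins 5–4.
Copeland scores (wins − losses):
  A: 1 − 2 = -1
  B: 0 − 3 = -3
  C: 2 − 1 = 1
  D: 3 − 0 = 3
D has the best Copeland score.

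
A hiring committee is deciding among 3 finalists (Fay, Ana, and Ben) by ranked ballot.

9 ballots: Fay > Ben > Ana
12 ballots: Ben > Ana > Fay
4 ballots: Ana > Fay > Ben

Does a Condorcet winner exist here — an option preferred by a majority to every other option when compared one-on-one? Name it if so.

Head-to-head results (25 voters total):
Fay vs Ana: Ana wins 16–9.
Fay vs Ben: Fay wins 13–12.
Ana vs Ben: Ben wins 21–4.
No candidate beats all others: Fay beats Ben beats Ana beats Fay, a majority cycle.

There is no Condorcet winner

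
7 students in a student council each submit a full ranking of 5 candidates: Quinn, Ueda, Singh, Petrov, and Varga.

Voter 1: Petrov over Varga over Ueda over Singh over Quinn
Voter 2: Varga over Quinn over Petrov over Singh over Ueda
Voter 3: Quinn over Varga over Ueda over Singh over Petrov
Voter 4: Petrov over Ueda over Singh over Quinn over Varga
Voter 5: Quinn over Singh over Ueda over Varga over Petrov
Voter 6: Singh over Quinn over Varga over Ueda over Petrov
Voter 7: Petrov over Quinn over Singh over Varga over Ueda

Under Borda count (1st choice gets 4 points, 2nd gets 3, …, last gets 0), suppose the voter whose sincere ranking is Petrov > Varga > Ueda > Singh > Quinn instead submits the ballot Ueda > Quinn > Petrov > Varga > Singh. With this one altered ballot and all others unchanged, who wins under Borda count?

Borda totals with the altered ballot: Quinn 21, Ueda 12, Singh 13, Petrov 12, Varga 12.
The winner is unchanged: still Quinn.

Quinn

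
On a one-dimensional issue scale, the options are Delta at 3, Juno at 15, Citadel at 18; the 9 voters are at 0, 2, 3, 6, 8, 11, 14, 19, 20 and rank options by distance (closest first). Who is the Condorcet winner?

With single-peaked preferences on a line, the Condorcet winner is the candidate closest to the median voter.
The median voter (position 8) is closest to Delta at 3.
Check: Delta vs Citadel — voters closer to Delta: 5 of 9.

Delta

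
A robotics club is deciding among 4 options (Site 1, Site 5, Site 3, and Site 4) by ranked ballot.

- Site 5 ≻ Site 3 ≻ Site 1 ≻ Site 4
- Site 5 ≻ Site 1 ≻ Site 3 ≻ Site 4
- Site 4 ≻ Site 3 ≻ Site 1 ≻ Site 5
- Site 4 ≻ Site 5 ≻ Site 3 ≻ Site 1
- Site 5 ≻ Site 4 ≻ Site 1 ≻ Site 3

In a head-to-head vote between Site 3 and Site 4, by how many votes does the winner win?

1

Ballots ranking Site 3 above Site 4: 2.
Ballots ranking Site 4 above Site 3: 3.
Site 4 wins 3–2, a margin of 1.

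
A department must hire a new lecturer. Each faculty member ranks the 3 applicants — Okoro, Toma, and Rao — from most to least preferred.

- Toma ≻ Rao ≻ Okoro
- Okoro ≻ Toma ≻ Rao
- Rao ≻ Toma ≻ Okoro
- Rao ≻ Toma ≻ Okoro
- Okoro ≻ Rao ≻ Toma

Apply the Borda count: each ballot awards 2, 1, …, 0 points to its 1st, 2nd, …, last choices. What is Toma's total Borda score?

5

Borda scores:
  Okoro: 0 + 2 + 0 + 0 + 2 = 4
  Toma: 2 + 1 + 1 + 1 + 0 = 5
  Rao: 1 + 0 + 2 + 2 + 1 = 6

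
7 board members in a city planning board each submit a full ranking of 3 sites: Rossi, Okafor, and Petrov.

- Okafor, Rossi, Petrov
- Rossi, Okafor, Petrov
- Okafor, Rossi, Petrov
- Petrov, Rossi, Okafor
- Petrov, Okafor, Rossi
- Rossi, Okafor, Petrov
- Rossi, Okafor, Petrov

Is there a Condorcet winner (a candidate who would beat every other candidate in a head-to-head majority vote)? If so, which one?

Head-to-head results (7 voters total):
Rossi vs Okafor: Rossi wins 4–3.
Rossi vs Petrov: Rossi wins 5–2.
Okafor vs Petrov: Okafor wins 5–2.
Rossi beats each rival — Okafor (4–3), Petrov (5–2) — so Rossi is the Condorcet winner.

Rossi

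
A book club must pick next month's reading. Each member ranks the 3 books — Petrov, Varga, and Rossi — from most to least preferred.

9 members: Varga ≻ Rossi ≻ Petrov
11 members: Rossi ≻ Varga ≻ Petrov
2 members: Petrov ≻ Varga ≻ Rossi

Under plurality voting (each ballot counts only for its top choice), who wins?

First-place vote totals:
  Petrov: 2
  Varga: 9
  Rossi: 11
Rossi has the most first-place votes.

Rossi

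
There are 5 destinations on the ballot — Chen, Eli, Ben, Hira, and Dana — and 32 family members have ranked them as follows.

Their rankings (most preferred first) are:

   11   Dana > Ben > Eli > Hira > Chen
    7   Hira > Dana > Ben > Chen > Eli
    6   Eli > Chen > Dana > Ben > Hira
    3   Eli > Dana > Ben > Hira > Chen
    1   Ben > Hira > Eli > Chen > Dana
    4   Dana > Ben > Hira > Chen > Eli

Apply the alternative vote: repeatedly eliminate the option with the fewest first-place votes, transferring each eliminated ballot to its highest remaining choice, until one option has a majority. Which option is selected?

Round 1: Dana 15, Eli 9, Hira 7, Ben 1, Chen 0. Chen has the fewest and is eliminated.
Round 2: Dana 15, Eli 9, Hira 7, Ben 1. Ben has the fewest and is eliminated.
Round 3: Dana 15, Eli 9, Hira 8. Hira has the fewest and is eliminated.
Round 4: Dana 22, Eli 10. Dana has a majority.

Dana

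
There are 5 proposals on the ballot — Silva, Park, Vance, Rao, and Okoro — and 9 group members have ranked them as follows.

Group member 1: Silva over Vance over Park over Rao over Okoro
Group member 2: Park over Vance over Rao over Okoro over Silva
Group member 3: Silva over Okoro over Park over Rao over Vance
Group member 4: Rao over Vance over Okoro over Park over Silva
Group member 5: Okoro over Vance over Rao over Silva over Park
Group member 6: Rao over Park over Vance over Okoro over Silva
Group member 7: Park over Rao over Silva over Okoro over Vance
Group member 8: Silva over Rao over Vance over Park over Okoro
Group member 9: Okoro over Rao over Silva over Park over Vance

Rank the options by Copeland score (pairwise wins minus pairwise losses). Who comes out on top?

Pairwise results:
  Silva vs Park: Silva wins 5–4.
  Silva vs Vance: Silva wins 5–4.
  Silva vs Rao: Rao wins 6–3.
  Silva vs Okoro: Okoro wins 5–4.
  Park vs Vance: Park wins 5–4.
  Park vs Rao: Rao wins 5–4.
  Park vs Okoro: Park wins 5–4.
  Vance vs Rao: Rao wins 6–3.
  Vance vs Okoro: Vance wins 5–4.
  Rao vs Okoro: Rao wins 6–3.
Copeland scores (wins − losses):
  Silva: 2 − 2 = 0
  Park: 2 − 2 = 0
  Vance: 1 − 3 = -2
  Rao: 4 − 0 = 4
  Okoro: 1 − 3 = -2
Rao has the best Copeland score.

Rao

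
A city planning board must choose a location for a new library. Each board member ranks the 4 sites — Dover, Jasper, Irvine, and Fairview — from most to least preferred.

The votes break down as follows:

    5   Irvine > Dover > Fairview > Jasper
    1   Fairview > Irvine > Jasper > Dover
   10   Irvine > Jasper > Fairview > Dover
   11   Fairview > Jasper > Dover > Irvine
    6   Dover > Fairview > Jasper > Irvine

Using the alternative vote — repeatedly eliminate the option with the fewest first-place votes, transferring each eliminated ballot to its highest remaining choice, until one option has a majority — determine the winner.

Fairview

Round 1: Irvine 15, Fairview 12, Dover 6, Jasper 0. Jasper has the fewest and is eliminated.
Round 2: Irvine 15, Fairview 12, Dover 6. Dover has the fewest and is eliminated.
Round 3: Fairview 18, Irvine 15. Fairview has a majority.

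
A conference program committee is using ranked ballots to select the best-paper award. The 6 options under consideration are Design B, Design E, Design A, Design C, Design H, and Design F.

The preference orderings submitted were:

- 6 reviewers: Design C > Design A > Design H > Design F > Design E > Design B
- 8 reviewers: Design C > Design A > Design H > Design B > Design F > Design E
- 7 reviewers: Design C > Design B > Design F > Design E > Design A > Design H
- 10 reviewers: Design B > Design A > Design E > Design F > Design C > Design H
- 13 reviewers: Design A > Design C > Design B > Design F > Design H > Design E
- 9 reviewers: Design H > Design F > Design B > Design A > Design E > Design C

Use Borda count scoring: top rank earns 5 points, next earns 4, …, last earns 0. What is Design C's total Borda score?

Borda scores:
  Design B: 6·0 + 8·2 + 7·4 + 10·5 + 13·3 + 9·3 = 160
  Design E: 6·1 + 8·0 + 7·2 + 10·3 + 13·0 + 9·1 = 59
  Design A: 6·4 + 8·4 + 7·1 + 10·4 + 13·5 + 9·2 = 186
  Design C: 6·5 + 8·5 + 7·5 + 10·1 + 13·4 + 9·0 = 167
  Design H: 6·3 + 8·3 + 7·0 + 10·0 + 13·1 + 9·5 = 100
  Design F: 6·2 + 8·1 + 7·3 + 10·2 + 13·2 + 9·4 = 123

167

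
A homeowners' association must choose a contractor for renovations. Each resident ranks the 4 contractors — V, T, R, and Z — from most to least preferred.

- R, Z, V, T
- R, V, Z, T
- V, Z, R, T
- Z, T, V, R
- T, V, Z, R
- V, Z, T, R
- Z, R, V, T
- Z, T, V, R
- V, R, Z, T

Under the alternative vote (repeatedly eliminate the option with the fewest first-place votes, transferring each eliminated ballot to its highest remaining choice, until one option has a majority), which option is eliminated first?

T

Round 1: V 3, Z 3, R 2, T 1. T has the fewest and is eliminated.
Round 2: V 4, Z 3, R 2. R has the fewest and is eliminated.
Round 3: V 5, Z 4. V has a majority.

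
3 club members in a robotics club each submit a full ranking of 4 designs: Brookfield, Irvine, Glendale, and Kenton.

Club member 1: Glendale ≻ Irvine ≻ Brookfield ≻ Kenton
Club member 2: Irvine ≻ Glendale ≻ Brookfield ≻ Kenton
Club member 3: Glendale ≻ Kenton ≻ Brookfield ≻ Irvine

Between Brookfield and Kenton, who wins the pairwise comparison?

Brookfield

Ballots ranking Brookfield above Kenton: 2.
Ballots ranking Kenton above Brookfield: 1.
Brookfield wins the head-to-head, 2–1.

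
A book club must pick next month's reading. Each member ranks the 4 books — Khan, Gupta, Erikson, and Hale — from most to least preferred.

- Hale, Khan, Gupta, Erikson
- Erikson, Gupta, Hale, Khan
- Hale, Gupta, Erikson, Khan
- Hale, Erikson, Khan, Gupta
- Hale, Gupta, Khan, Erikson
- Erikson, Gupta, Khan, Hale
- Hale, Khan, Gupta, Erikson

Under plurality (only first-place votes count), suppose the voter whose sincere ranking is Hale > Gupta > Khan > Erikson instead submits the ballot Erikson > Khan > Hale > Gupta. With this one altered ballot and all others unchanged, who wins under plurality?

First-place totals with the altered ballot: Khan 0, Gupta 0, Erikson 3, Hale 4.
The winner is unchanged: still Hale.

Hale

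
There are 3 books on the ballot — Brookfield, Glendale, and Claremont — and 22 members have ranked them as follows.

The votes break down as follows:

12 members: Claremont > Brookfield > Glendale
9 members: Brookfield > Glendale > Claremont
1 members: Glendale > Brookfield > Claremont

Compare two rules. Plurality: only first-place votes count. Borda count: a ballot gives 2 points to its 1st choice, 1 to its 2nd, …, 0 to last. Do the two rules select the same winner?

No

Plurality first-place counts: Brookfield 9, Glendale 1, Claremont 12 → Claremont.
Borda totals: Brookfield 31, Glendale 11, Claremont 24 → Brookfield.
The two rules disagree: plurality picks Claremont, Borda picks Brookfield.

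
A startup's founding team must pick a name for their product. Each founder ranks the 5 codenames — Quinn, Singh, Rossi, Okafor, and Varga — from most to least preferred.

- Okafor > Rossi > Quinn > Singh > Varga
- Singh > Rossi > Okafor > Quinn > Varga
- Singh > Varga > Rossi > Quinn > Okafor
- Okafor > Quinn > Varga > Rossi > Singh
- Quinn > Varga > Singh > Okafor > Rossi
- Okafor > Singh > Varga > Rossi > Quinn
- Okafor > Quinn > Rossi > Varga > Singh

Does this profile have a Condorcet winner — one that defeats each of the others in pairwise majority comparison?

Head-to-head results (7 voters total):
Quinn vs Singh: Quinn wins 4–3.
Quinn vs Rossi: Rossi wins 4–3.
Quinn vs Okafor: Okafor wins 5–2.
Quinn vs Varga: Quinn wins 5–2.
Singh vs Rossi: Singh wins 4–3.
Singh vs Okafor: Okafor wins 4–3.
Singh vs Varga: Singh wins 4–3.
Rossi vs Okafor: Okafor wins 5–2.
Rossi vs Varga: Varga wins 4–3.
Okafor vs Varga: Okafor wins 5–2.
Okafor beats each rival — Quinn (5–2), Singh (4–3), Rossi (5–2), Varga (5–2) — so Okafor is the Condorcet winner.

Yes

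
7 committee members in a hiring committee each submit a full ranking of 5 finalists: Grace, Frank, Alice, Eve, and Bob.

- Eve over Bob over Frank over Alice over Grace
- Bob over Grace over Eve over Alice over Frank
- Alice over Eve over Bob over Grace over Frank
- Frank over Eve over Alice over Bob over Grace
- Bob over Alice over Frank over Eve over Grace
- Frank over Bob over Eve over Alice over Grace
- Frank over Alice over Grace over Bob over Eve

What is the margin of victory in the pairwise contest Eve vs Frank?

Ballots ranking Eve above Frank: 3.
Ballots ranking Frank above Eve: 4.
Frank wins 4–3, a margin of 1.

1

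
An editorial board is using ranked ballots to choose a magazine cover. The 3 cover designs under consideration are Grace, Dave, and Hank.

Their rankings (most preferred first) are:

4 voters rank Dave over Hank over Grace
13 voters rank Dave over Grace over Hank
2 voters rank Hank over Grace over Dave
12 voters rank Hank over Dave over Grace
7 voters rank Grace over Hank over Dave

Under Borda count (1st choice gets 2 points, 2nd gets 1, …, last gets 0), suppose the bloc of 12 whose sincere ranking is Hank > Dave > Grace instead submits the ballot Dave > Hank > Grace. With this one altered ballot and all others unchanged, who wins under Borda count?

Borda totals with the altered ballot: Grace 29, Dave 58, Hank 27.
The winner is unchanged: still Dave.

Dave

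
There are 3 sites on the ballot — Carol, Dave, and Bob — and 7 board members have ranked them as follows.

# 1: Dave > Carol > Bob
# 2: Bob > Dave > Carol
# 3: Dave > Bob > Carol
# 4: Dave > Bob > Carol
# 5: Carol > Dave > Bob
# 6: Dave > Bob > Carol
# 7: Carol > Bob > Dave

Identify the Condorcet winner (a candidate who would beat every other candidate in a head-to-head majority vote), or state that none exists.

Head-to-head results (7 voters total):
Carol vs Dave: Dave wins 5–2.
Carol vs Bob: Bob wins 4–3.
Dave vs Bob: Dave wins 5–2.
Dave beats each rival — Carol (5–2), Bob (5–2) — so Dave is the Condorcet winner.

Dave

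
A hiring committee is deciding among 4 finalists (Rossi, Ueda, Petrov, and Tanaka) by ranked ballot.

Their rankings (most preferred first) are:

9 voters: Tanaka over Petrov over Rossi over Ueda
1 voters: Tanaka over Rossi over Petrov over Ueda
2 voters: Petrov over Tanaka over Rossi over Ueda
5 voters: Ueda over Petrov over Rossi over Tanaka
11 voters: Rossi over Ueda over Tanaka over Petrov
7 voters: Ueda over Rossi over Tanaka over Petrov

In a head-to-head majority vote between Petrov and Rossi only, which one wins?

Rossi

Ballots ranking Petrov above Rossi: 9+2+5 = 16.
Ballots ranking Rossi above Petrov: 1+11+7 = 19.
Rossi wins the head-to-head, 19–16.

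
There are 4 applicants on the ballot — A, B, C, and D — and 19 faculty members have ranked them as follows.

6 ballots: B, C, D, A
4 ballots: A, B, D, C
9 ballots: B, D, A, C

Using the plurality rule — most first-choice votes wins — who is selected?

First-place vote totals:
  A: 4
  B: 15
  C: 0
  D: 0
B has the most first-place votes.

B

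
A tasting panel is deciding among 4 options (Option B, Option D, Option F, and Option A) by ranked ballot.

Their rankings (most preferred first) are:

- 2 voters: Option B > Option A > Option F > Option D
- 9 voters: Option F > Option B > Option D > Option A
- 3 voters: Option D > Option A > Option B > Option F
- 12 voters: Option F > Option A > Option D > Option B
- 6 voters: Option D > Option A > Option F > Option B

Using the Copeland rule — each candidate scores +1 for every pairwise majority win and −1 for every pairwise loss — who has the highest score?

Pairwise results:
  Option B vs Option D: Option D wins 21–11.
  Option B vs Option F: Option F wins 27–5.
  Option B vs Option A: Option A wins 21–11.
  Option D vs Option F: Option F wins 23–9.
  Option D vs Option A: Option D wins 18–14.
  Option F vs Option A: Option F wins 21–11.
Copeland scores (wins − losses):
  Option B: 0 − 3 = -3
  Option D: 2 − 1 = 1
  Option F: 3 − 0 = 3
  Option A: 1 − 2 = -1
Option F has the best Copeland score.

Option F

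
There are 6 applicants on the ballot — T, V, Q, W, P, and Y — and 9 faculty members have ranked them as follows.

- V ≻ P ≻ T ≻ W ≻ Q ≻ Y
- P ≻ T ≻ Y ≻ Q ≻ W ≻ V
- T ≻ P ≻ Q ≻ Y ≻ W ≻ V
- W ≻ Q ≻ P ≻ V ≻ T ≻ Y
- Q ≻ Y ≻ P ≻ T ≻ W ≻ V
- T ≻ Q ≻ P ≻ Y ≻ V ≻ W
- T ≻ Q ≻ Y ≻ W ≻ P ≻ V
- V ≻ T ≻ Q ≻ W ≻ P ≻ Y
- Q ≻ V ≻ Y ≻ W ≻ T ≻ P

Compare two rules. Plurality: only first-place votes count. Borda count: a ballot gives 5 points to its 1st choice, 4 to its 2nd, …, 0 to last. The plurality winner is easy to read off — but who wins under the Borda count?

Q

Plurality first-place counts: T 3, V 2, Q 2, W 1, P 1, Y 0 → T.
Borda totals: T 30, V 17, Q 31, W 16, P 24, Y 17 → Q.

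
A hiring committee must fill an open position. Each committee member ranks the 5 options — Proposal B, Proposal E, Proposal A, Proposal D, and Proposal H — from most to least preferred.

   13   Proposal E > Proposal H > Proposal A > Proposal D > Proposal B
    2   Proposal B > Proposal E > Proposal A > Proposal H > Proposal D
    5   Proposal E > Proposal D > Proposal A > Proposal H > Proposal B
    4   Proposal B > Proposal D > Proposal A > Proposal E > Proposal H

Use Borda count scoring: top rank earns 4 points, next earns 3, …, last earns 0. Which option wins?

Borda scores:
  Proposal B: 13·0 + 2·4 + 5·0 + 4·4 = 24
  Proposal E: 13·4 + 2·3 + 5·4 + 4·1 = 82
  Proposal A: 13·2 + 2·2 + 5·2 + 4·2 = 48
  Proposal D: 13·1 + 2·0 + 5·3 + 4·3 = 40
  Proposal H: 13·3 + 2·1 + 5·1 + 4·0 = 46
Proposal E has the highest total.

Proposal E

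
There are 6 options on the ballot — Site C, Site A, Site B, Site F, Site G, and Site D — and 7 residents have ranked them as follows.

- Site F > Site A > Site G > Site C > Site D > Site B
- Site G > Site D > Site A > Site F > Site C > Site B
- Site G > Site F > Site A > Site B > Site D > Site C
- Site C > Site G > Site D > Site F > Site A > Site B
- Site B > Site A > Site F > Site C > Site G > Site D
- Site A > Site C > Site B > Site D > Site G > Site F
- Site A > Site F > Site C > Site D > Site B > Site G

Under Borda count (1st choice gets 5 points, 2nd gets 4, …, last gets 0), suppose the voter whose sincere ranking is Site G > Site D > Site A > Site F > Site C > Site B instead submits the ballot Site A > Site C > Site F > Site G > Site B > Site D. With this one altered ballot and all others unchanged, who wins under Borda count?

Borda totals with the altered ballot: Site C 20, Site A 27, Site B 12, Site F 21, Site G 16, Site D 9.
The winner is unchanged: still Site A.

Site A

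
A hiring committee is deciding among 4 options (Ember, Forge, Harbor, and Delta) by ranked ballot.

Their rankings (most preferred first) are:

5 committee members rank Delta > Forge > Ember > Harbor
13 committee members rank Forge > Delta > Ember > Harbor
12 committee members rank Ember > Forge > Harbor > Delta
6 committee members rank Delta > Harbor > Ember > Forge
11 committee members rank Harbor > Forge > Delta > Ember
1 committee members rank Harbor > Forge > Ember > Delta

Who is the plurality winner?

Forge

First-place vote totals:
  Ember: 12
  Forge: 13
  Harbor: 12
  Delta: 11
Forge has the most first-place votes.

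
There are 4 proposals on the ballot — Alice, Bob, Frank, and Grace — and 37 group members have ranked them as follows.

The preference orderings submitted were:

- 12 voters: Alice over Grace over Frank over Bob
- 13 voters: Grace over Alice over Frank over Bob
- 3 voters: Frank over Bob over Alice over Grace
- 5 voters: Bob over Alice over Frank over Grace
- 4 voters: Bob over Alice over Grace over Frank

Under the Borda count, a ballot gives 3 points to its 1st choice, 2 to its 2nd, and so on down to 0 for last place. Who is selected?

Borda scores:
  Alice: 12·3 + 13·2 + 3·1 + 5·2 + 4·2 = 83
  Bob: 12·0 + 13·0 + 3·2 + 5·3 + 4·3 = 33
  Frank: 12·1 + 13·1 + 3·3 + 5·1 + 4·0 = 39
  Grace: 12·2 + 13·3 + 3·0 + 5·0 + 4·1 = 67
Alice has the highest total.

Alice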